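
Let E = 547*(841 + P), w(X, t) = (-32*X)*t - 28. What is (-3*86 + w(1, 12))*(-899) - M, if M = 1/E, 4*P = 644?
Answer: 330133459019/548094 ≈ 6.0233e+5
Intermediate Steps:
P = 161 (P = (¼)*644 = 161)
w(X, t) = -28 - 32*X*t (w(X, t) = -32*X*t - 28 = -28 - 32*X*t)
E = 548094 (E = 547*(841 + 161) = 547*1002 = 548094)
M = 1/548094 ≈ 1.8245e-6
(-3*86 + w(1, 12))*(-899) - M = (-3*86 + (-28 - 32*1*12))*(-899) - 1*1/548094 = (-258 + (-28 - 384))*(-899) - 1/548094 = (-258 - 412)*(-899) - 1/548094 = -670*(-899) - 1/548094 = 602330 - 1/548094 = 330133459019/548094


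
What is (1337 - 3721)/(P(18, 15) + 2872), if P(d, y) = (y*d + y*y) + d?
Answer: -2384/3385 ≈ -0.70428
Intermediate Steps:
P(d, y) = d + y² + d*y (P(d, y) = (d*y + y²) + d = (y² + d*y) + d = d + y² + d*y)
(1337 - 3721)/(P(18, 15) + 2872) = (1337 - 3721)/((18 + 15² + 18*15) + 2872) = -2384/((18 + 225 + 270) + 2872) = -2384/(513 + 2872) = -2384/3385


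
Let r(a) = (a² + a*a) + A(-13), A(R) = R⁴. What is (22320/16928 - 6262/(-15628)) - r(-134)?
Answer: -133249436537/2066803 ≈ -64471.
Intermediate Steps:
r(a) = 28561 + 2*a² (r(a) = (a² + a*a) + (-13)⁴ = (a² + a²) + 28561 = 2*a² + 28561 = 28561 + 2*a²)
(22320/16928 - 6262/(-15628)) - r(-134) = (22320/16928 - 6262/(-15628)) - (28561 + 2*(-134)²) = (22320*(1/16928) - 6262*(-1/15628)) - (28561 + 2*17956) = (1395/1058 + 3131/7814) - (28561 + 35912) = 3553282/2066803 - 1*64473 = 3553282/2066803 - 64473 = -133249436537/2066803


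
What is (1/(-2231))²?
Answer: 1/4977361 ≈ 2.0091e-7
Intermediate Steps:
(1/(-2231))² = (-1/2231)² = 1/4977361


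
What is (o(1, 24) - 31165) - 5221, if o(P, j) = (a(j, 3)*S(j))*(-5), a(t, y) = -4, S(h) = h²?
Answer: -24866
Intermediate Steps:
o(P, j) = 20*j² (o(P, j) = -4*j²*(-5) = 20*j²)
(o(1, 24) - 31165) - 5221 = (20*24² - 31165) - 5221 = (20*576 - 31165) - 5221 = (11520 - 31165) - 5221 = -19645 - 5221 = -24866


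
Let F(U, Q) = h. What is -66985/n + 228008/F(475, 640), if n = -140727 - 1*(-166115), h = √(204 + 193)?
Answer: -66985/25388 + 228008*√397/397 ≈ 11441.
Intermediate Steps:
h = √397 ≈ 19.925
n = 25388 (n = -140727 + 166115 = 25388)
F(U, Q) = √397
-66985/n + 228008/F(475, 640) = -66985/25388 + 228008/(√397) = -66985*1/25388 + 228008*(√397/397) = -66985/25388 + 228008*√397/397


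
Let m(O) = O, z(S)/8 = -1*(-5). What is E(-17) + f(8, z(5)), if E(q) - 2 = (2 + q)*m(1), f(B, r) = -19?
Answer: -32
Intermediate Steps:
z(S) = 40 (z(S) = 8*(-1*(-5)) = 8*5 = 40)
E(q) = 4 + q (E(q) = 2 + (2 + q)*1 = 2 + (2 + q) = 4 + q)
E(-17) + f(8, z(5)) = (4 - 17) - 19 = -13 - 19 = -32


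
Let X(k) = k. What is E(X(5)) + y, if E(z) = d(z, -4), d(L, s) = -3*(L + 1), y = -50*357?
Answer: -17868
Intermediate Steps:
y = -17850
d(L, s) = -3 - 3*L (d(L, s) = -3*(1 + L) = -3 - 3*L)
E(z) = -3 - 3*z
E(X(5)) + y = (-3 - 3*5) - 17850 = (-3 - 15) - 17850 = -18 - 17850 = -17868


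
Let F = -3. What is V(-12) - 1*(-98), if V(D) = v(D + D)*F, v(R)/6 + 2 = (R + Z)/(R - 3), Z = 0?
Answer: 118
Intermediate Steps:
v(R) = -12 + 6*R/(-3 + R) (v(R) = -12 + 6*((R + 0)/(R - 3)) = -12 + 6*(R/(-3 + R)) = -12 + 6*R/(-3 + R))
V(D) = -18*(6 - 2*D)/(-3 + 2*D) (V(D) = (6*(6 - (D + D))/(-3 + (D + D)))*(-3) = (6*(6 - 2*D)/(-3 + 2*D))*(-3) = -18*(6 - 2*D)/(-3 + 2*D))
V(-12) - 1*(-98) = 36*(-3 - 12)/(-3 + 2*(-12)) - 1*(-98) = 36*(-15)/(-3 - 24) + 98 = 36*(-15)/(-27) + 98 = 36*(-1/27)*(-15) + 98 = 20 + 98 = 118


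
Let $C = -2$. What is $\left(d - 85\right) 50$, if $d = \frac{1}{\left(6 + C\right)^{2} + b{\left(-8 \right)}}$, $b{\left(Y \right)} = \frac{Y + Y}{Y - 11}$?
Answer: $- \frac{135905}{32} \approx -4247.0$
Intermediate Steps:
$b{\left(Y \right)} = \frac{2 Y}{-11 + Y}$
$d = \frac{19}{320}$ ($d = \frac{1}{\left(6 - 2\right)^{2} + 2 \left(-8\right) \frac{1}{-11 - 8}} = \frac{1}{4^{2} + 2 \left(-8\right) \frac{1}{-19}} = \frac{1}{16 + 2 \left(-8\right) \left(- \frac{1}{19}\right)} = \frac{1}{16 + \frac{16}{19}} = \frac{1}{\frac{320}{19}} = \frac{19}{320} \approx 0.059375$)
$\left(d - 85\right) 50 = \left(\frac{19}{320} - 85\right) 50 = \left(- \frac{27181}{320}\right) 50 = - \frac{135905}{32}$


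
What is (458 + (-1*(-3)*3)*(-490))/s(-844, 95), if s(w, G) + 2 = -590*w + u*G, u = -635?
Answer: -3952/437633 ≈ -0.0090304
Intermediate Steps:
s(w, G) = -2 - 635*G - 590*w (s(w, G) = -2 + (-590*w - 635*G) = -2 + (-635*G - 590*w) = -2 - 635*G - 590*w)
(458 + (-1*(-3)*3)*(-490))/s(-844, 95) = (458 + (-1*(-3)*3)*(-490))/(-2 - 635*95 - 590*(-844)) = (458 + (3*3)*(-490))/(-2 - 60325 + 497960) = (458 + 9*(-490))/437633 = (458 - 4410)*(1/437633) = -3952*1/437633 = -3952/437633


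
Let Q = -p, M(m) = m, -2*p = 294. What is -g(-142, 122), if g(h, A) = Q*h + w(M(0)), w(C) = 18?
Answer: 20856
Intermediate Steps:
p = -147 (p = -1/2*294 = -147)
Q = 147 (Q = -1*(-147) = 147)
g(h, A) = 18 + 147*h (g(h, A) = 147*h + 18 = 18 + 147*h)
-g(-142, 122) = -(18 + 147*(-142)) = -(18 - 20874) = -1*(-20856) = 20856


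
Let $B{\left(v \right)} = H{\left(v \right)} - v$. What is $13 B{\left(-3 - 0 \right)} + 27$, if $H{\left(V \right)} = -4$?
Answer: $14$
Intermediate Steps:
$B{\left(v \right)} = -4 - v$
$13 B{\left(-3 - 0 \right)} + 27 = 13 \left(-4 - \left(-3 - 0\right)\right) + 27 = 13 \left(-4 - \left(-3 + 0\right)\right) + 27 = 13 \left(-4 - -3\right) + 27 = 13 \left(-4 + 3\right) + 27 = 13 \left(-1\right) + 27 = -13 + 27 = 14$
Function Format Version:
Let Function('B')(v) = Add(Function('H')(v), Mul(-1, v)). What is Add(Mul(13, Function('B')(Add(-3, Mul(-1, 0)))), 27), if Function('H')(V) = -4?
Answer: 14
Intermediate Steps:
Function('B')(v) = Add(-4, Mul(-1, v))
Add(Mul(13, Function('B')(Add(-3, Mul(-1, 0)))), 27) = Add(Mul(13, Add(-4, Mul(-1, Add(-3, Mul(-1, 0))))), 27) = Add(Mul(13, Add(-4, Mul(-1, Add(-3, 0)))), 27) = Add(Mul(13, Add(-4, Mul(-1, -3))), 27) = Add(Mul(13, Add(-4, 3)), 27) = Add(Mul(13, -1), 27) = Add(-13, 27) = 14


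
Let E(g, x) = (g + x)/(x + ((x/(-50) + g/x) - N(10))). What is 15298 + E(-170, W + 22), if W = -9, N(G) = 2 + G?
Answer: 122776712/8019 ≈ 15311.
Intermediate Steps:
E(g, x) = (g + x)/(-12 + 49*x/50 + g/x) (E(g, x) = (g + x)/(x + ((x/(-50) + g/x) - (2 + 10))) = (g + x)/(x + ((x*(-1/50) + g/x) - 1*12)) = (g + x)/(x + ((-x/50 + g/x) - 12)) = (g + x)/(x + (-12 - x/50 + g/x)) = (g + x)/(-12 + 49*x/50 + g/x))
15298 + E(-170, W + 22) = 15298 + 50*(-9 + 22)*(-170 + (-9 + 22))/(-600*(-9 + 22) + 49*(-9 + 22)² + 50*(-170)) = 15298 + 50*13*(-170 + 13)/(-600*13 + 49*13² - 8500) = 15298 + 50*13*(-157)/(-7800 + 49*169 - 8500) = 15298 + 50*13*(-157)/(-7800 + 8281 - 8500) = 15298 + 50*13*(-157)/(-8019) = 15298 + 50*13*(-1/8019)*(-157) = 15298 + 102050/8019 = 122776712/8019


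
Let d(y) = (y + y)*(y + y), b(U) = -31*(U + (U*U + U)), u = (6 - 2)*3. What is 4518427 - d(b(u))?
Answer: -103974629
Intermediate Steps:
u = 12 (u = 4*3 = 12)
b(U) = -62*U - 31*U**2 (b(U) = -31*(U + (U**2 + U)) = -31*(U + (U + U**2)) = -31*(U**2 + 2*U) = -62*U - 31*U**2)
d(y) = 4*y**2 (d(y) = (2*y)*(2*y) = 4*y**2)
4518427 - d(b(u)) = 4518427 - 4*(-31*12*(2 + 12))**2 = 4518427 - 4*(-31*12*14)**2 = 4518427 - 4*(-5208)**2 = 4518427 - 4*27123264 = 4518427 - 1*108493056 = 4518427 - 108493056 = -103974629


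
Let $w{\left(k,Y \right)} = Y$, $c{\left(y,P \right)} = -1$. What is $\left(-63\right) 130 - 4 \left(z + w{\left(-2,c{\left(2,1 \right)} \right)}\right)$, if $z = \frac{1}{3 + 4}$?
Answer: $- \frac{57306}{7} \approx -8186.6$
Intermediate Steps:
$z = \frac{1}{7} \approx 0.14286$
$\left(-63\right) 130 - 4 \left(z + w{\left(-2,c{\left(2,1 \right)} \right)}\right) = \left(-63\right) 130 - 4 \left(\frac{1}{7} - 1\right) = -8190 - - \frac{24}{7} = -8190 + \frac{24}{7} = - \frac{57306}{7}$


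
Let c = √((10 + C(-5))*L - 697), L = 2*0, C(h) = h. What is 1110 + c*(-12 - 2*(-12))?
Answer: 1110 + 12*I*√697 ≈ 1110.0 + 316.81*I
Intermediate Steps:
L = 0
c = I*√697 (c = √((10 - 5)*0 - 697) = √(5*0 - 697) = √(0 - 697) = √(-697) = I*√697 ≈ 26.401*I)
1110 + c*(-12 - 2*(-12)) = 1110 + (I*√697)*(-12 - 2*(-12)) = 1110 + (I*√697)*(-12 + 24) = 1110 + (I*√697)*12 = 1110 + 12*I*√697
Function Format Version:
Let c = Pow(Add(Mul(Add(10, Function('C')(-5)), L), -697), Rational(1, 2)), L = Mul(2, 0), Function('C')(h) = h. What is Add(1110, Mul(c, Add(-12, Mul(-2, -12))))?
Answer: Add(1110, Mul(12, I, Pow(697, Rational(1, 2)))) ≈ Add(1110.0, Mul(316.81, I))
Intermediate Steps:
L = 0
c = Mul(I, Pow(697, Rational(1, 2))) (c = Pow(Add(Mul(Add(10, -5), 0), -697), Rational(1, 2)) = Pow(Add(Mul(5, 0), -697), Rational(1, 2)) = Pow(Add(0, -697), Rational(1, 2)) = Pow(-697, Rational(1, 2)) = Mul(I, Pow(697, Rational(1, 2))) ≈ Mul(26.401, I))
Add(1110, Mul(c, Add(-12, Mul(-2, -12)))) = Add(1110, Mul(Mul(I, Pow(697, Rational(1, 2))), Add(-12, Mul(-2, -12)))) = Add(1110, Mul(Mul(I, Pow(697, Rational(1, 2))), Add(-12, 24))) = Add(1110, Mul(Mul(I, Pow(697, Rational(1, 2))), 12)) = Add(1110, Mul(12, I, Pow(697, Rational(1, 2))))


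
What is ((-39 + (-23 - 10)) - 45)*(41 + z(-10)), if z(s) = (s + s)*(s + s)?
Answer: -51597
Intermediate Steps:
z(s) = 4*s**2 (z(s) = (2*s)*(2*s) = 4*s**2)
((-39 + (-23 - 10)) - 45)*(41 + z(-10)) = ((-39 + (-23 - 10)) - 45)*(41 + 4*(-10)**2) = ((-39 - 33) - 45)*(41 + 4*100) = (-72 - 45)*(41 + 400) = -117*441 = -51597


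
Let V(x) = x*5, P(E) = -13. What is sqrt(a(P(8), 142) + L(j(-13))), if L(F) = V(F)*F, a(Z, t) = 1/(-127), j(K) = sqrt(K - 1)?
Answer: I*sqrt(1129157)/127 ≈ 8.3671*I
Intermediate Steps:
j(K) = sqrt(-1 + K)
V(x) = 5*x
a(Z, t) = -1/127
L(F) = 5*F**2 (L(F) = (5*F)*F = 5*F**2)
sqrt(a(P(8), 142) + L(j(-13))) = sqrt(-1/127 + 5*(sqrt(-1 - 13))**2) = sqrt(-1/127 + 5*(sqrt(-14))**2) = sqrt(-1/127 + 5*(I*sqrt(14))**2) = sqrt(-1/127 + 5*(-14)) = sqrt(-1/127 - 70) = sqrt(-8891/127) = I*sqrt(1129157)/127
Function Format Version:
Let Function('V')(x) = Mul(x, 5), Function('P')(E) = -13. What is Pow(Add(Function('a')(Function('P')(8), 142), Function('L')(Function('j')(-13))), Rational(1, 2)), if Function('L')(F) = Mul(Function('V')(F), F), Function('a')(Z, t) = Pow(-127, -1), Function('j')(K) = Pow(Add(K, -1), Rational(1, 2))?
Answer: Mul(Rational(1, 127), I, Pow(1129157, Rational(1, 2))) ≈ Mul(8.3671, I)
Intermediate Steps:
Function('j')(K) = Pow(Add(-1, K), Rational(1, 2))
Function('V')(x) = Mul(5, x)
Function('a')(Z, t) = Rational(-1, 127)
Function('L')(F) = Mul(5, Pow(F, 2)) (Function('L')(F) = Mul(Mul(5, F), F) = Mul(5, Pow(F, 2)))
Pow(Add(Function('a')(Function('P')(8), 142), Function('L')(Function('j')(-13))), Rational(1, 2)) = Pow(Add(Rational(-1, 127), Mul(5, Pow(Pow(Add(-1, -13), Rational(1, 2)), 2))), Rational(1, 2)) = Pow(Add(Rational(-1, 127), Mul(5, Pow(Pow(-14, Rational(1, 2)), 2))), Rational(1, 2)) = Pow(Add(Rational(-1, 127), Mul(5, Pow(Mul(I, Pow(14, Rational(1, 2))), 2))), Rational(1, 2)) = Pow(Add(Rational(-1, 127), Mul(5, -14)), Rational(1, 2)) = Pow(Add(Rational(-1, 127), -70), Rational(1, 2)) = Pow(Rational(-8891, 127), Rational(1, 2)) = Mul(Rational(1, 127), I, Pow(1129157, Rational(1, 2)))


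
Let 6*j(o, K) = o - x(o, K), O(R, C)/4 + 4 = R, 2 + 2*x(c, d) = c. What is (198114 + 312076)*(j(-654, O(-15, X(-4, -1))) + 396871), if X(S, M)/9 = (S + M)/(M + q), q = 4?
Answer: 607355685500/3 ≈ 2.0245e+11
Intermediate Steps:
x(c, d) = -1 + c/2
X(S, M) = 9*(M + S)/(4 + M) (X(S, M) = 9*((S + M)/(M + 4)) = 9*((M + S)/(4 + M)) = 9*(M + S)/(4 + M))
O(R, C) = -16 + 4*R
j(o, K) = 1/6 + o/12 (j(o, K) = (o - (-1 + o/2))/6 = (o + (1 - o/2))/6 = (1 + o/2)/6 = 1/6 + o/12)
(198114 + 312076)*(j(-654, O(-15, X(-4, -1))) + 396871) = (198114 + 312076)*((1/6 + (1/12)*(-654)) + 396871) = 510190*((1/6 - 109/2) + 396871) = 510190*(-163/3 + 396871) = 510190*(1190450/3) = 607355685500/3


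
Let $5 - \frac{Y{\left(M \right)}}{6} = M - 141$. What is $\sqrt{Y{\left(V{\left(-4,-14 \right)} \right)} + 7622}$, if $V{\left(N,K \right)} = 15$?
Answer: $2 \sqrt{2102} \approx 91.695$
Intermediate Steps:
$Y{\left(M \right)} = 876 - 6 M$ ($Y{\left(M \right)} = 30 - 6 \left(M - 141\right) = 30 - 6 \left(-141 + M\right) = 30 - \left(-846 + 6 M\right) = 876 - 6 M$)
$\sqrt{Y{\left(V{\left(-4,-14 \right)} \right)} + 7622} = \sqrt{\left(876 - 90\right) + 7622} = \sqrt{786 + 7622} = \sqrt{8408} = 2 \sqrt{2102}$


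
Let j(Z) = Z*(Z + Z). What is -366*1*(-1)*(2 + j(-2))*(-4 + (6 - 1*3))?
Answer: -3660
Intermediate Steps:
j(Z) = 2*Z**2 (j(Z) = Z*(2*Z) = 2*Z**2)
-366*1*(-1)*(2 + j(-2))*(-4 + (6 - 1*3)) = -366*1*(-1)*(2 + 2*(-2)**2)*(-4 + (6 - 1*3)) = -(-366)*(2 + 2*4)*(-4 + (6 - 3)) = -(-366)*(2 + 8)*(-4 + 3) = -(-366)*10*(-1) = -(-366)*(-10) = -366*10 = -3660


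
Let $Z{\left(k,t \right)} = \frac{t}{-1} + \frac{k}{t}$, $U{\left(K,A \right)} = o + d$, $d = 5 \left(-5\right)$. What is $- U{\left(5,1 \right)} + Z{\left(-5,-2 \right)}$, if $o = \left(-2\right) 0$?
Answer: $\frac{59}{2} \approx 29.5$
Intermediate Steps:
$o = 0$
$d = -25$
$U{\left(K,A \right)} = -25$ ($U{\left(K,A \right)} = 0 - 25 = -25$)
$Z{\left(k,t \right)} = - t + \frac{k}{t}$ ($Z{\left(k,t \right)} = t \left(-1\right) + \frac{k}{t} = - t + \frac{k}{t}$)
$- U{\left(5,1 \right)} + Z{\left(-5,-2 \right)} = \left(-1\right) \left(-25\right) - \left(-2 + \frac{5}{-2}\right) = 25 + \left(2 - - \frac{5}{2}\right) = 25 + \left(2 + \frac{5}{2}\right) = 25 + \frac{9}{2} = \frac{59}{2}$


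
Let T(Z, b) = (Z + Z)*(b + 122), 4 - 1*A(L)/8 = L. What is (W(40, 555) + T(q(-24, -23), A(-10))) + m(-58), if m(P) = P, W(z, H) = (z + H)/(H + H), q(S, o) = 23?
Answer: 2376851/222 ≈ 10707.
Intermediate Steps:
A(L) = 32 - 8*L
T(Z, b) = 2*Z*(122 + b) (T(Z, b) = (2*Z)*(122 + b) = 2*Z*(122 + b))
W(z, H) = (H + z)/(2*H) (W(z, H) = (H + z)/((2*H)) = (H + z)*(1/(2*H)) = (H + z)/(2*H))
(W(40, 555) + T(q(-24, -23), A(-10))) + m(-58) = ((1/2)*(555 + 40)/555 + 2*23*(122 + (32 - 8*(-10)))) - 58 = ((1/2)*(1/555)*595 + 2*23*(122 + (32 + 80))) - 58 = (119/222 + 2*23*(122 + 112)) - 58 = (119/222 + 2*23*234) - 58 = (119/222 + 10764) - 58 = 2389727/222 - 58 = 2376851/222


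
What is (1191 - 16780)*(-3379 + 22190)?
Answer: -293244679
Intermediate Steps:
(1191 - 16780)*(-3379 + 22190) = -15589*18811 = -293244679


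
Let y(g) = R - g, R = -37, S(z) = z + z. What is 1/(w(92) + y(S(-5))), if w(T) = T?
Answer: 1/65 ≈ 0.015385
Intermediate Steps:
S(z) = 2*z
y(g) = -37 - g
1/(w(92) + y(S(-5))) = 1/(92 + (-37 - 2*(-5))) = 1/(92 + (-37 - 1*(-10))) = 1/(92 + (-37 + 10)) = 1/(92 - 27) = 1/65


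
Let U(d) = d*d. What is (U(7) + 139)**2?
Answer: 35344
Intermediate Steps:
U(d) = d**2
(U(7) + 139)**2 = (7**2 + 139)**2 = (49 + 139)**2 = 188**2 = 35344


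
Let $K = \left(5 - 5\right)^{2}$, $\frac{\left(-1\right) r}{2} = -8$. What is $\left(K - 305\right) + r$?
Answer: $-289$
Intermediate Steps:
$r = 16$ ($r = \left(-2\right) \left(-8\right) = 16$)
$K = 0$ ($K = 0^{2} = 0$)
$\left(K - 305\right) + r = \left(0 - 305\right) + 16 = -305 + 16 = -289$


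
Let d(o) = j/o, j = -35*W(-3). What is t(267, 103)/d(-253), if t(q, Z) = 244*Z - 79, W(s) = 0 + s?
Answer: -301829/5 ≈ -60366.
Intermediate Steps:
W(s) = s
t(q, Z) = -79 + 244*Z
j = 105 (j = -35*(-3) = 105)
d(o) = 105/o
t(267, 103)/d(-253) = (-79 + 244*103)/((105/(-253))) = (-79 + 25132)/((105*(-1/253))) = 25053/(-105/253) = 25053*(-253/105) = -301829/5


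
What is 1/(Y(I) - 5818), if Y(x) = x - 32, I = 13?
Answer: -1/5837 ≈ -0.00017132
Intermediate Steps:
Y(x) = -32 + x
1/(Y(I) - 5818) = 1/((-32 + 13) - 5818) = 1/(-19 - 5818) = 1/(-5837) = -1/5837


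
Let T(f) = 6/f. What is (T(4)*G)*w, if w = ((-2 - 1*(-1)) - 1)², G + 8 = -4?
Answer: -72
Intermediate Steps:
G = -12 (G = -8 - 4 = -12)
w = 4 (w = ((-2 + 1) - 1)² = (-1 - 1)² = (-2)² = 4)
(T(4)*G)*w = ((6/4)*(-12))*4 = ((6*(¼))*(-12))*4 = ((3/2)*(-12))*4 = -18*4 = -72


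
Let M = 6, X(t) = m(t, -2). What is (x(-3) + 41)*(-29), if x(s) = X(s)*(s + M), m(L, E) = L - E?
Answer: -1102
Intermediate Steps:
X(t) = 2 + t (X(t) = t - 1*(-2) = t + 2 = 2 + t)
x(s) = (2 + s)*(6 + s) (x(s) = (2 + s)*(s + 6) = (2 + s)*(6 + s))
(x(-3) + 41)*(-29) = ((2 - 3)*(6 - 3) + 41)*(-29) = (-1*3 + 41)*(-29) = (-3 + 41)*(-29) = 38*(-29) = -1102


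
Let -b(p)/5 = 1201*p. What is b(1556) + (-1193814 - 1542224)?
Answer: -12079818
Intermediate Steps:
b(p) = -6005*p
b(1556) + (-1193814 - 1542224) = -6005*1556 + (-1193814 - 1542224) = -9343780 - 2736038 = -12079818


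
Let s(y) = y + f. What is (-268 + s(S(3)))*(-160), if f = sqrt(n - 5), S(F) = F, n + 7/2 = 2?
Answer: 42400 - 80*I*sqrt(26) ≈ 42400.0 - 407.92*I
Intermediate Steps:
n = -3/2 (n = -7/2 + 2 = -3/2 ≈ -1.5000)
f = I*sqrt(26)/2 (f = sqrt(-3/2 - 5) = sqrt(-13/2) = I*sqrt(26)/2 ≈ 2.5495*I)
s(y) = y + I*sqrt(26)/2
(-268 + s(S(3)))*(-160) = (-268 + (3 + I*sqrt(26)/2))*(-160) = (-265 + I*sqrt(26)/2)*(-160) = 42400 - 80*I*sqrt(26)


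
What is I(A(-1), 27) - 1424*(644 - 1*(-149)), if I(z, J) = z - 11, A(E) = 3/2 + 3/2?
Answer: -1129240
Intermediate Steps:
A(E) = 3 (A(E) = 3*(½) + 3*(½) = 3/2 + 3/2 = 3)
I(z, J) = -11 + z
I(A(-1), 27) - 1424*(644 - 1*(-149)) = (-11 + 3) - 1424*(644 - 1*(-149)) = -8 - 1424*(644 + 149) = -8 - 1424*793 = -8 - 1129232 = -1129240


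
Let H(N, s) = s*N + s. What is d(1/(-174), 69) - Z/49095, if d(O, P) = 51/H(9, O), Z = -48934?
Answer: -43517969/49095 ≈ -886.40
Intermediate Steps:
H(N, s) = s + N*s (H(N, s) = N*s + s = s + N*s)
d(O, P) = 51/(10*O) (d(O, P) = 51/((O*(1 + 9))) = 51/((O*10)) = 51/((10*O)) = 51*(1/(10*O)) = 51/(10*O))
d(1/(-174), 69) - Z/49095 = 51/(10*(1/(-174))) - (-48934)/49095 = 51/(10*(-1/174)) - (-48934)/49095 = (51/10)*(-174) - 1*(-48934/49095) = -4437/5 + 48934/49095 = -43517969/49095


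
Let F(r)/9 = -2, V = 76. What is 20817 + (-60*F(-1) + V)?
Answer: 21973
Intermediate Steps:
F(r) = -18 (F(r) = 9*(-2) = -18)
20817 + (-60*F(-1) + V) = 20817 + (-60*(-18) + 76) = 20817 + (1080 + 76) = 20817 + 1156 = 21973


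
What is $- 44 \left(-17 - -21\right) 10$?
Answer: $-1760$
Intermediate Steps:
$- 44 \left(-17 - -21\right) 10 = - 44 \left(-17 + 21\right) 10 = \left(-44\right) 4 \cdot 10 = \left(-176\right) 10 = -1760$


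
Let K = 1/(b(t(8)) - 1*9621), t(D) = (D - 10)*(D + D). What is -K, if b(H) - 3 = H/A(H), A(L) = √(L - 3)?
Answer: 168315/1618854182 + 8*I*√35/809427091 ≈ 0.00010397 + 5.8472e-8*I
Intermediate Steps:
A(L) = √(-3 + L)
t(D) = 2*D*(-10 + D) (t(D) = (-10 + D)*(2*D) = 2*D*(-10 + D))
b(H) = 3 + H/√(-3 + H) (b(H) = 3 + H/(√(-3 + H)) = 3 + H/√(-3 + H))
K = 1/(-9618 + 32*I*√35/35) (K = 1/((3 + (2*8*(-10 + 8))/√(-3 + 2*8*(-10 + 8))) - 1*9621) = 1/((3 + (2*8*(-2))/√(-3 + 2*8*(-2))) - 9621) = 1/((3 - 32/√(-3 - 32)) - 9621) = 1/((3 - (-32)*I*√35/35) - 9621) = 1/((3 + 32*I*√35/35) - 9621) = 1/(-9618 + 32*I*√35/35) ≈ -0.00010397 - 5.85e-8*I)
-K = -(-168315/1618854182 - 8*I*√35/809427091) = 168315/1618854182 + 8*I*√35/809427091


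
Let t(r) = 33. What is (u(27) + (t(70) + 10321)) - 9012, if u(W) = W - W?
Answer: 1342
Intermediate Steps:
u(W) = 0
(u(27) + (t(70) + 10321)) - 9012 = (0 + (33 + 10321)) - 9012 = (0 + 10354) - 9012 = 10354 - 9012 = 1342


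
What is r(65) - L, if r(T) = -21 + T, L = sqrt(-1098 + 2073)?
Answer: 44 - 5*sqrt(39) ≈ 12.775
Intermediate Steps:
L = 5*sqrt(39) (L = sqrt(975) = 5*sqrt(39) ≈ 31.225)
r(65) - L = (-21 + 65) - 5*sqrt(39) = 44 - 5*sqrt(39)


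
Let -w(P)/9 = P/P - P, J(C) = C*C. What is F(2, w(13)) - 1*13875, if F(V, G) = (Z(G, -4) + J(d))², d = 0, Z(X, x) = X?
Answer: -2211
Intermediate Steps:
J(C) = C²
w(P) = -9 + 9*P (w(P) = -9*(P/P - P) = -9*(1 - P) = -9 + 9*P)
F(V, G) = G² (F(V, G) = (G + 0²)² = (G + 0)² = G²)
F(2, w(13)) - 1*13875 = (-9 + 9*13)² - 1*13875 = (-9 + 117)² - 13875 = 108² - 13875 = 11664 - 13875 = -2211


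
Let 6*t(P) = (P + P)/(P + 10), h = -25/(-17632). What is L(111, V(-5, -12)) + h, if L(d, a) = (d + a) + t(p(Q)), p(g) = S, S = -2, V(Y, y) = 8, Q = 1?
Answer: 6290291/52896 ≈ 118.92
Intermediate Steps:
p(g) = -2
h = 25/17632 (h = -25*(-1/17632) = 25/17632 ≈ 0.0014179)
t(P) = P/(3*(10 + P)) (t(P) = ((P + P)/(P + 10))/6 = ((2*P)/(10 + P))/6 = (2*P/(10 + P))/6 = P/(3*(10 + P)))
L(d, a) = -1/12 + a + d (L(d, a) = (d + a) + (1/3)*(-2)/(10 - 2) = (a + d) + (1/3)*(-2)/8 = (a + d) + (1/3)*(-2)*(1/8) = (a + d) - 1/12 = -1/12 + a + d)
L(111, V(-5, -12)) + h = (-1/12 + 8 + 111) + 25/17632 = 1427/12 + 25/17632 = 6290291/52896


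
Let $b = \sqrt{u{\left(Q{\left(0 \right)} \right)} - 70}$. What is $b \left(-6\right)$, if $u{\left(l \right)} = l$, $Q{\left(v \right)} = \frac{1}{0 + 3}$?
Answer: $- 2 i \sqrt{627} \approx - 50.08 i$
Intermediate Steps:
$Q{\left(v \right)} = \frac{1}{3}$
$b = \frac{i \sqrt{627}}{3}$ ($b = \sqrt{\frac{1}{3} - 70} = \sqrt{- \frac{209}{3}} = \frac{i \sqrt{627}}{3} \approx 8.3466 i$)
$b \left(-6\right) = \frac{i \sqrt{627}}{3} \left(-6\right) = - 2 i \sqrt{627}$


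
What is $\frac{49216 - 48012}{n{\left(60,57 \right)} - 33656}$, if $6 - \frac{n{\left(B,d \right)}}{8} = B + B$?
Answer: $- \frac{301}{8642} \approx -0.03483$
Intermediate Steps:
$n{\left(B,d \right)} = 48 - 16 B$ ($n{\left(B,d \right)} = 48 - 8 \left(B + B\right) = 48 - 8 \cdot 2 B = 48 - 16 B$)
$\frac{49216 - 48012}{n{\left(60,57 \right)} - 33656} = \frac{49216 - 48012}{\left(48 - 960\right) - 33656} = \frac{1204}{\left(48 - 960\right) - 33656} = \frac{1204}{-912 - 33656} = \frac{1204}{-34568} = 1204 \left(- \frac{1}{34568}\right) = - \frac{301}{8642}$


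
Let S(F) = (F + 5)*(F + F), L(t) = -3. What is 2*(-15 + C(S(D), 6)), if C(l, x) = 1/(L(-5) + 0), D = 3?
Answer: -92/3 ≈ -30.667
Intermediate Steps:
S(F) = 2*F*(5 + F) (S(F) = (5 + F)*(2*F) = 2*F*(5 + F))
C(l, x) = -⅓ (C(l, x) = 1/(-3 + 0) = 1/(-3) = -⅓)
2*(-15 + C(S(D), 6)) = 2*(-15 - ⅓) = 2*(-46/3) = -92/3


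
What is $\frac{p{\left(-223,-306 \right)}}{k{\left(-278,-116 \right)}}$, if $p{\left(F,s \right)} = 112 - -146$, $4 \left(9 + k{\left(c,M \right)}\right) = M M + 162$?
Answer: $\frac{516}{6791} \approx 0.075983$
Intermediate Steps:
$k{\left(c,M \right)} = \frac{63}{2} + \frac{M^{2}}{4}$ ($k{\left(c,M \right)} = -9 + \frac{M M + 162}{4} = -9 + \frac{M^{2} + 162}{4} = -9 + \frac{162 + M^{2}}{4} = -9 + \left(\frac{81}{2} + \frac{M^{2}}{4}\right) = \frac{63}{2} + \frac{M^{2}}{4}$)
$p{\left(F,s \right)} = 258$ ($p{\left(F,s \right)} = 112 + 146 = 258$)
$\frac{p{\left(-223,-306 \right)}}{k{\left(-278,-116 \right)}} = \frac{258}{\frac{63}{2} + \frac{\left(-116\right)^{2}}{4}} = \frac{258}{\frac{63}{2} + \frac{1}{4} \cdot 13456} = \frac{258}{\frac{63}{2} + 3364} = \frac{258}{\frac{6791}{2}} = 258 \cdot \frac{2}{6791} = \frac{516}{6791}$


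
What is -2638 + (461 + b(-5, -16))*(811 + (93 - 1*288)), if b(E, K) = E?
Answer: 278258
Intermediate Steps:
-2638 + (461 + b(-5, -16))*(811 + (93 - 1*288)) = -2638 + (461 - 5)*(811 + (93 - 1*288)) = -2638 + 456*(811 + (93 - 288)) = -2638 + 456*(811 - 195) = -2638 + 456*616 = -2638 + 280896 = 278258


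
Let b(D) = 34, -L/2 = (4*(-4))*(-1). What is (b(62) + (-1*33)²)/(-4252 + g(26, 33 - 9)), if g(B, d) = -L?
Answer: -1123/4220 ≈ -0.26611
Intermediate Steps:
L = -32 (L = -2*4*(-4)*(-1) = -(-32)*(-1) = -2*16 = -32)
g(B, d) = 32 (g(B, d) = -1*(-32) = 32)
(b(62) + (-1*33)²)/(-4252 + g(26, 33 - 9)) = (34 + (-1*33)²)/(-4252 + 32) = (34 + (-33)²)/(-4220) = (34 + 1089)*(-1/4220) = 1123*(-1/4220) = -1123/4220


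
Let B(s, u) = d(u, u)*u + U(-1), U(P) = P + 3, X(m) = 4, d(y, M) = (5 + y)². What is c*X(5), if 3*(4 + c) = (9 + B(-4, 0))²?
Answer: 436/3 ≈ 145.33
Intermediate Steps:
U(P) = 3 + P
B(s, u) = 2 + u*(5 + u)² (B(s, u) = (5 + u)²*u + (3 - 1) = u*(5 + u)² + 2 = 2 + u*(5 + u)²)
c = 109/3 (c = -4 + (9 + (2 + 0*(5 + 0)²))²/3 = -4 + (9 + (2 + 0*5²))²/3 = -4 + (9 + (2 + 0*25))²/3 = -4 + (9 + (2 + 0))²/3 = -4 + (9 + 2)²/3 = -4 + (⅓)*11² = -4 + (⅓)*121 = -4 + 121/3 = 109/3 ≈ 36.333)
c*X(5) = (109/3)*4 = 436/3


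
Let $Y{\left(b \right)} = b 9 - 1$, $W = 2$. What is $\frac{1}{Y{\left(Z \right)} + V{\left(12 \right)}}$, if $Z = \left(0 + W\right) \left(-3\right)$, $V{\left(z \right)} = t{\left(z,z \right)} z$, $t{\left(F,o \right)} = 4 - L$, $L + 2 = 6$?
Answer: $- \frac{1}{55} \approx -0.018182$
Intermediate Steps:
$L = 4$ ($L = -2 + 6 = 4$)
$t{\left(F,o \right)} = 0$ ($t{\left(F,o \right)} = 4 - 4 = 0$)
$V{\left(z \right)} = 0$ ($V{\left(z \right)} = 0 z = 0$)
$Z = -6$ ($Z = \left(0 + 2\right) \left(-3\right) = 2 \left(-3\right) = -6$)
$Y{\left(b \right)} = -1 + 9 b$ ($Y{\left(b \right)} = 9 b - 1 = -1 + 9 b$)
$\frac{1}{Y{\left(Z \right)} + V{\left(12 \right)}} = \frac{1}{\left(-1 + 9 \left(-6\right)\right) + 0} = \frac{1}{\left(-1 - 54\right) + 0} = \frac{1}{-55 + 0} = \frac{1}{-55} = - \frac{1}{55}$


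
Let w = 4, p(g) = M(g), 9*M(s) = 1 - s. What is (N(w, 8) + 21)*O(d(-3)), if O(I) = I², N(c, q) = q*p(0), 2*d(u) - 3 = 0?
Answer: 197/4 ≈ 49.250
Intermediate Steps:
d(u) = 3/2 (d(u) = 3/2 + (½)*0 = 3/2 + 0 = 3/2)
M(s) = ⅑ - s/9 (M(s) = (1 - s)/9 = ⅑ - s/9)
p(g) = ⅑ - g/9
N(c, q) = q/9 (N(c, q) = q*(⅑ - ⅑*0) = q*(⅑ + 0) = q*(⅑) = q/9)
(N(w, 8) + 21)*O(d(-3)) = ((⅑)*8 + 21)*(3/2)² = (8/9 + 21)*(9/4) = (197/9)*(9/4) = 197/4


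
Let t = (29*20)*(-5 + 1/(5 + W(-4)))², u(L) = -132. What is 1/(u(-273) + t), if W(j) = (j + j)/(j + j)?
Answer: 9/120757 ≈ 7.4530e-5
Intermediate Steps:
W(j) = 1 (W(j) = (2*j)/((2*j)) = (2*j)*(1/(2*j)) = 1)
t = 121945/9 (t = (29*20)*(-5 + 1/(5 + 1))² = 580*(-5 + 1/6)² = 580*(-5 + ⅙)² = 580*(-29/6)² = 580*(841/36) = 121945/9 ≈ 13549.)
1/(u(-273) + t) = 1/(-132 + 121945/9) = 1/(120757/9) = 9/120757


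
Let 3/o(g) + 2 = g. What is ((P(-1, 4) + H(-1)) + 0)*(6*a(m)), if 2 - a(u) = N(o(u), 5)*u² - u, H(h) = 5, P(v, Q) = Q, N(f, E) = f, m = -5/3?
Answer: 1548/11 ≈ 140.73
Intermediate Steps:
o(g) = 3/(-2 + g)
m = -5/3 (m = -5*⅓ = -5/3 ≈ -1.6667)
a(u) = 2 + u - 3*u²/(-2 + u) (a(u) = 2 - ((3/(-2 + u))*u² - u) = 2 - (3*u²/(-2 + u) - u) = 2 - (-u + 3*u²/(-2 + u)) = 2 + (u - 3*u²/(-2 + u)) = 2 + u - 3*u²/(-2 + u))
((P(-1, 4) + H(-1)) + 0)*(6*a(m)) = ((4 + 5) + 0)*(6*(2*(-2 - (-5/3)²)/(-2 - 5/3))) = (9 + 0)*(6*(2*(-2 - 1*25/9)/(-11/3))) = 9*(6*(2*(-3/11)*(-2 - 25/9))) = 9*(6*(2*(-3/11)*(-43/9))) = 9*(6*(86/33)) = 9*(172/11) = 1548/11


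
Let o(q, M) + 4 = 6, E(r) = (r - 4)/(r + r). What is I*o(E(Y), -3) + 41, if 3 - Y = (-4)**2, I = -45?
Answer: -49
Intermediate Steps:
Y = -13 (Y = 3 - 1*(-4)**2 = 3 - 1*16 = 3 - 16 = -13)
E(r) = (-4 + r)/(2*r) (E(r) = (-4 + r)/((2*r)) = (-4 + r)*(1/(2*r)) = (-4 + r)/(2*r))
o(q, M) = 2 (o(q, M) = -4 + 6 = 2)
I*o(E(Y), -3) + 41 = -45*2 + 41 = -90 + 41 = -49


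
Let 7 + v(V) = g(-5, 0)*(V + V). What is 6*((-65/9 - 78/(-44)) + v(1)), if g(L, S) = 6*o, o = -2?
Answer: -7217/33 ≈ -218.70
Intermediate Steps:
g(L, S) = -12 (g(L, S) = 6*(-2) = -12)
v(V) = -7 - 24*V (v(V) = -7 - 12*(V + V) = -7 - 24*V)
6*((-65/9 - 78/(-44)) + v(1)) = 6*((-65/9 - 78/(-44)) + (-7 - 24*1)) = 6*((-65*1/9 - 78*(-1/44)) + (-7 - 24)) = 6*((-65/9 + 39/22) - 31) = 6*(-1079/198 - 31) = 6*(-7217/198) = -7217/33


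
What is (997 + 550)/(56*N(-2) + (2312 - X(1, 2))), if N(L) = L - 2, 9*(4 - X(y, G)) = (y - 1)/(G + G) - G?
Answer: 13923/18754 ≈ 0.74240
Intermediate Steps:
X(y, G) = 4 + G/9 - (-1 + y)/(18*G) (X(y, G) = 4 - ((y - 1)/(G + G) - G)/9 = 4 - ((-1 + y)/((2*G)) - G)/9 = 4 - ((-1 + y)*(1/(2*G)) - G)/9 = 4 - ((-1 + y)/(2*G) - G)/9 = 4 - (-G + (-1 + y)/(2*G))/9 = 4 + (G/9 - (-1 + y)/(18*G)) = 4 + G/9 - (-1 + y)/(18*G))
N(L) = -2 + L
(997 + 550)/(56*N(-2) + (2312 - X(1, 2))) = (997 + 550)/(56*(-2 - 2) + (2312 - (1 - 1*1 + 2*2*(36 + 2))/(18*2))) = 1547/(56*(-4) + (2312 - (1 - 1 + 2*2*38)/(18*2))) = 1547/(-224 + (2312 - (1 - 1 + 152)/(18*2))) = 1547/(-224 + (2312 - 152/(18*2))) = 1547/(-224 + (2312 - 1*38/9)) = 1547/(-224 + (2312 - 38/9)) = 1547/(-224 + 20770/9) = 1547/(18754/9) = 1547*(9/18754) = 13923/18754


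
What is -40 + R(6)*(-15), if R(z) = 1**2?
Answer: -55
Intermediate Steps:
R(z) = 1
-40 + R(6)*(-15) = -40 + 1*(-15) = -40 - 15 = -55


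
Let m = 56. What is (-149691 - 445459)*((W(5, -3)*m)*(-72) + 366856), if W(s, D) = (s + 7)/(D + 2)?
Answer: -247130086000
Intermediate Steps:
W(s, D) = (7 + s)/(2 + D)
(-149691 - 445459)*((W(5, -3)*m)*(-72) + 366856) = (-149691 - 445459)*((((7 + 5)/(2 - 3))*56)*(-72) + 366856) = -595150*(((12/(-1))*56)*(-72) + 366856) = -595150*((-1*12*56)*(-72) + 366856) = -595150*(-12*56*(-72) + 366856) = -595150*(-672*(-72) + 366856) = -595150*(48384 + 366856) = -595150*415240 = -247130086000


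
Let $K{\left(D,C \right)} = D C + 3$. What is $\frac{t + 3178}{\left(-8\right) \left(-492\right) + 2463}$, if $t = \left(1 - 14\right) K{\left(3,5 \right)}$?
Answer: $\frac{2944}{6399} \approx 0.46007$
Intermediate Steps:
$K{\left(D,C \right)} = 3 + C D$ ($K{\left(D,C \right)} = C D + 3 = 3 + C D$)
$t = -234$ ($t = \left(1 - 14\right) \left(3 + 5 \cdot 3\right) = - 13 \left(3 + 15\right) = \left(-13\right) 18 = -234$)
$\frac{t + 3178}{\left(-8\right) \left(-492\right) + 2463} = \frac{-234 + 3178}{\left(-8\right) \left(-492\right) + 2463} = \frac{2944}{3936 + 2463} = \frac{2944}{6399}$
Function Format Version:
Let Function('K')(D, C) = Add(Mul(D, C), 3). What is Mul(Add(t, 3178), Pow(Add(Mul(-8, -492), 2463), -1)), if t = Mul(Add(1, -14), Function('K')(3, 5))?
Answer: Rational(2944, 6399) ≈ 0.46007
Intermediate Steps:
Function('K')(D, C) = Add(3, Mul(C, D)) (Function('K')(D, C) = Add(Mul(C, D), 3) = Add(3, Mul(C, D)))
t = -234 (t = Mul(Add(1, -14), Add(3, Mul(5, 3))) = Mul(-13, Add(3, 15)) = Mul(-13, 18) = -234)
Mul(Add(t, 3178), Pow(Add(Mul(-8, -492), 2463), -1)) = Mul(Add(-234, 3178), Pow(Add(Mul(-8, -492), 2463), -1)) = Mul(2944, Pow(Add(3936, 2463), -1)) = Mul(2944, Pow(6399, -1)) = Mul(2944, Rational(1, 6399)) = Rational(2944, 6399)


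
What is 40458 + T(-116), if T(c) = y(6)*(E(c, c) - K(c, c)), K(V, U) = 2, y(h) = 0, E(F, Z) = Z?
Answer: 40458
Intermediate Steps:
T(c) = 0 (T(c) = 0*(c - 1*2) = 0*(c - 2) = 0*(-2 + c) = 0)
40458 + T(-116) = 40458 + 0 = 40458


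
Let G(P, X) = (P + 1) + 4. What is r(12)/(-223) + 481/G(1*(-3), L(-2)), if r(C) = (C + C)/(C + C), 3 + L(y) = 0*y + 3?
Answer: 107261/446 ≈ 240.50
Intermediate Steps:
L(y) = 0 (L(y) = -3 + (0*y + 3) = -3 + (0 + 3) = -3 + 3 = 0)
G(P, X) = 5 + P (G(P, X) = (1 + P) + 4 = 5 + P)
r(C) = 1 (r(C) = (2*C)/((2*C)) = (2*C)*(1/(2*C)) = 1)
r(12)/(-223) + 481/G(1*(-3), L(-2)) = 1/(-223) + 481/(5 + 1*(-3)) = 1*(-1/223) + 481/(5 - 3) = -1/223 + 481/2 = 107261/446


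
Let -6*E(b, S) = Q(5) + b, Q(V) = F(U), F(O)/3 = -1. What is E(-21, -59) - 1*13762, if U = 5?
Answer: -13758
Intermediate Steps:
F(O) = -3 (F(O) = 3*(-1) = -3)
Q(V) = -3
E(b, S) = ½ - b/6 (E(b, S) = -(-3 + b)/6 = ½ - b/6)
E(-21, -59) - 1*13762 = (½ - ⅙*(-21)) - 1*13762 = (½ + 7/2) - 13762 = 4 - 13762 = -13758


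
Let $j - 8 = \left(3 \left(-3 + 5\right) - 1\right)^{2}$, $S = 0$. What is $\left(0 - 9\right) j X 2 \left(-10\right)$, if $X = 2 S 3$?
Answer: $0$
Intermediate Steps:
$X = 0$ ($X = 2 \cdot 0 \cdot 3 = 0 \cdot 3 = 0$)
$j = 33$ ($j = 8 + \left(3 \left(-3 + 5\right) - 1\right)^{2} = 8 + \left(3 \cdot 2 - 1\right)^{2} = 8 + \left(6 - 1\right)^{2} = 8 + 5^{2} = 8 + 25 = 33$)
$\left(0 - 9\right) j X 2 \left(-10\right) = \left(0 - 9\right) 33 \cdot 0 \cdot 2 \left(-10\right) = - 9 \cdot 0 \cdot 2 \left(-10\right) = \left(-9\right) 0 \left(-10\right) = 0 \left(-10\right) = 0$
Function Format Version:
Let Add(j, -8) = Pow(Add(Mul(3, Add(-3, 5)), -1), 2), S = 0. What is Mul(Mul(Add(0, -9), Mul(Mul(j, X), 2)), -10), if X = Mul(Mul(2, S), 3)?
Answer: 0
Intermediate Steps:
X = 0 (X = Mul(Mul(2, 0), 3) = Mul(0, 3) = 0)
j = 33 (j = Add(8, Pow(Add(Mul(3, Add(-3, 5)), -1), 2)) = Add(8, Pow(Add(Mul(3, 2), -1), 2)) = Add(8, Pow(Add(6, -1), 2)) = Add(8, Pow(5, 2)) = Add(8, 25) = 33)
Mul(Mul(Add(0, -9), Mul(Mul(j, X), 2)), -10) = Mul(Mul(Add(0, -9), Mul(Mul(33, 0), 2)), -10) = Mul(Mul(-9, Mul(0, 2)), -10) = Mul(Mul(-9, 0), -10) = Mul(0, -10) = 0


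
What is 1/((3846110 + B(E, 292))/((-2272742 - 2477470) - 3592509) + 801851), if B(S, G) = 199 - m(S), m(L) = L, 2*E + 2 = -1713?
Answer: 16685442/13379230658809 ≈ 1.2471e-6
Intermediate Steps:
E = -1715/2 (E = -1 + (½)*(-1713) = -1 - 1713/2 = -1715/2 ≈ -857.50)
B(S, G) = 199 - S
1/((3846110 + B(E, 292))/((-2272742 - 2477470) - 3592509) + 801851) = 1/((3846110 + (199 - 1*(-1715/2)))/((-2272742 - 2477470) - 3592509) + 801851) = 1/((3846110 + (199 + 1715/2))/(-4750212 - 3592509) + 801851) = 1/((3846110 + 2113/2)/(-8342721) + 801851) = 1/((7694333/2)*(-1/8342721) + 801851) = 1/(-7694333/16685442 + 801851) = 1/(13379230658809/16685442) = 16685442/13379230658809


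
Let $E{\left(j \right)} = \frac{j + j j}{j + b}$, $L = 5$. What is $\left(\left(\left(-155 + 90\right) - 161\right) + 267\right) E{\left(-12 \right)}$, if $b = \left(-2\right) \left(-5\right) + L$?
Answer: $1804$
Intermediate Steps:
$b = 15$ ($b = \left(-2\right) \left(-5\right) + 5 = 10 + 5 = 15$)
$E{\left(j \right)} = \frac{j + j^{2}}{15 + j}$ ($E{\left(j \right)} = \frac{j + j j}{j + 15} = \frac{j + j^{2}}{15 + j}$)
$\left(\left(\left(-155 + 90\right) - 161\right) + 267\right) E{\left(-12 \right)} = \left(\left(\left(-155 + 90\right) - 161\right) + 267\right) \left(- \frac{12 \left(1 - 12\right)}{15 - 12}\right) = \left(\left(-65 - 161\right) + 267\right) \left(\left(-12\right) \frac{1}{3} \left(-11\right)\right) = \left(-226 + 267\right) \left(\left(-12\right) \frac{1}{3} \left(-11\right)\right) = 41 \cdot 44 = 1804$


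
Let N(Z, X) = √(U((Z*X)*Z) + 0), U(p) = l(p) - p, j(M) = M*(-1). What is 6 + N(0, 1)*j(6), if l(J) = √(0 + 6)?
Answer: 6 - 6*6^(¼) ≈ -3.3905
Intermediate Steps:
l(J) = √6
j(M) = -M
U(p) = √6 - p
N(Z, X) = √(√6 - X*Z²) (N(Z, X) = √((√6 - Z*X*Z) + 0) = √((√6 - X*Z*Z) + 0) = √((√6 - X*Z²) + 0) = √(√6 - X*Z²))
6 + N(0, 1)*j(6) = 6 + √(√6 - 1*1*0²)*(-1*6) = 6 + √(√6 - 1*1*0)*(-6) = 6 + √(√6 + 0)*(-6) = 6 + √(√6)*(-6) = 6 + 6^(¼)*(-6) = 6 - 6*6^(¼)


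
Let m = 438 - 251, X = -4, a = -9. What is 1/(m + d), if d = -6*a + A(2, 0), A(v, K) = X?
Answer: 1/237 ≈ 0.0042194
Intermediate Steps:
A(v, K) = -4
m = 187
d = 50 (d = -6*(-9) - 4 = 54 - 4 = 50)
1/(m + d) = 1/(187 + 50) = 1/237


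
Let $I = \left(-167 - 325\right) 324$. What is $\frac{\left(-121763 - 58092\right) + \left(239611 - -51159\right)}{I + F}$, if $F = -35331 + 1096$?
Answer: $- \frac{110915}{193643} \approx -0.57278$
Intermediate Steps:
$I = -159408$ ($I = \left(-492\right) 324 = -159408$)
$F = -34235$
$\frac{\left(-121763 - 58092\right) + \left(239611 - -51159\right)}{I + F} = \frac{\left(-121763 - 58092\right) + \left(239611 - -51159\right)}{-159408 - 34235} = \frac{-179855 + \left(239611 + 51159\right)}{-193643} = \left(-179855 + 290770\right) \left(- \frac{1}{193643}\right) = 110915 \left(- \frac{1}{193643}\right) = - \frac{110915}{193643}$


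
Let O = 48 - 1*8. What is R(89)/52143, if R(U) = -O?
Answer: -40/52143 ≈ -0.00076712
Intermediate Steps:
O = 40 (O = 48 - 8 = 40)
R(U) = -40 (R(U) = -1*40 = -40)
R(89)/52143 = -40/52143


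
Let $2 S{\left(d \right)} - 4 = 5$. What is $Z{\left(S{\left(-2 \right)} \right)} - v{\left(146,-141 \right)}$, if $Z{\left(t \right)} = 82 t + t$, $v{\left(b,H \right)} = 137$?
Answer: $\frac{473}{2} \approx 236.5$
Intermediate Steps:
$S{\left(d \right)} = \frac{9}{2}$ ($S{\left(d \right)} = 2 + \frac{1}{2} \cdot 5 = 2 + \frac{5}{2} = \frac{9}{2}$)
$Z{\left(t \right)} = 83 t$
$Z{\left(S{\left(-2 \right)} \right)} - v{\left(146,-141 \right)} = 83 \cdot \frac{9}{2} - 137 = \frac{747}{2} - 137 = \frac{473}{2}$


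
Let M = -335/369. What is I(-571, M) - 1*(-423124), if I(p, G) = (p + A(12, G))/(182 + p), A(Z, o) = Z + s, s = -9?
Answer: 164595804/389 ≈ 4.2313e+5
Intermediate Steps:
M = -335/369 (M = -335*1/369 = -335/369 ≈ -0.90786)
A(Z, o) = -9 + Z (A(Z, o) = Z - 9 = -9 + Z)
I(p, G) = (3 + p)/(182 + p) (I(p, G) = (p + (-9 + 12))/(182 + p) = (p + 3)/(182 + p) = (3 + p)/(182 + p))
I(-571, M) - 1*(-423124) = (3 - 571)/(182 - 571) - 1*(-423124) = -568/(-389) + 423124 = -1/389*(-568) + 423124 = 568/389 + 423124 = 164595804/389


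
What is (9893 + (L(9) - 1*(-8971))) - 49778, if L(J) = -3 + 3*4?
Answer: -30905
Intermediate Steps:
L(J) = 9 (L(J) = -3 + 12 = 9)
(9893 + (L(9) - 1*(-8971))) - 49778 = (9893 + (9 - 1*(-8971))) - 49778 = (9893 + (9 + 8971)) - 49778 = (9893 + 8980) - 49778 = 18873 - 49778 = -30905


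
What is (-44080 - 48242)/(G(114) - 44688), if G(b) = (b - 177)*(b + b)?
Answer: 15387/9842 ≈ 1.5634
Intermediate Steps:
G(b) = 2*b*(-177 + b) (G(b) = (-177 + b)*(2*b) = 2*b*(-177 + b))
(-44080 - 48242)/(G(114) - 44688) = (-44080 - 48242)/(2*114*(-177 + 114) - 44688) = -92322/(2*114*(-63) - 44688) = -92322/(-14364 - 44688) = -92322/(-59052) = -92322*(-1/59052) = 15387/9842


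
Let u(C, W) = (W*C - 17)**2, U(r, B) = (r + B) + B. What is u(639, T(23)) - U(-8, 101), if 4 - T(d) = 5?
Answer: 430142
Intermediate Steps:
T(d) = -1 (T(d) = 4 - 1*5 = 4 - 5 = -1)
U(r, B) = r + 2*B (U(r, B) = (B + r) + B = r + 2*B)
u(C, W) = (-17 + C*W)**2 (u(C, W) = (C*W - 17)**2 = (-17 + C*W)**2)
u(639, T(23)) - U(-8, 101) = (-17 + 639*(-1))**2 - (-8 + 2*101) = (-17 - 639)**2 - (-8 + 202) = (-656)**2 - 1*194 = 430336 - 194 = 430142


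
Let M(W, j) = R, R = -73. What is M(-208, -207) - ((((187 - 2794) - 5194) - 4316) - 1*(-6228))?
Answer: 5816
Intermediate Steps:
M(W, j) = -73
M(-208, -207) - ((((187 - 2794) - 5194) - 4316) - 1*(-6228)) = -73 - ((((187 - 2794) - 5194) - 4316) - 1*(-6228)) = -73 - (((-2607 - 5194) - 4316) + 6228) = -73 - ((-7801 - 4316) + 6228) = -73 - (-12117 + 6228) = -73 - 1*(-5889) = -73 + 5889 = 5816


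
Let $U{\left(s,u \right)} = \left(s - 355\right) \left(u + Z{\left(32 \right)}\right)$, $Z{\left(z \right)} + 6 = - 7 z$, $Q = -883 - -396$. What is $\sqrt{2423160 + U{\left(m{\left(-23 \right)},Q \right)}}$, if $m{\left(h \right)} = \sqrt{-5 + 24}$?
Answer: $\sqrt{2677695 - 717 \sqrt{19}} \approx 1635.4$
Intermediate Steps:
$Q = -487$ ($Q = -883 + 396 = -487$)
$Z{\left(z \right)} = -6 - 7 z$
$m{\left(h \right)} = \sqrt{19}$
$U{\left(s,u \right)} = \left(-355 + s\right) \left(-230 + u\right)$ ($U{\left(s,u \right)} = \left(s - 355\right) \left(u - 230\right) = \left(-355 + s\right) \left(u - 230\right) = \left(-355 + s\right) \left(-230 + u\right)$)
$\sqrt{2423160 + U{\left(m{\left(-23 \right)},Q \right)}} = \sqrt{2423160 + \left(81650 - -172885 - 230 \sqrt{19} + \sqrt{19} \left(-487\right)\right)} = \sqrt{2423160 + \left(81650 + 172885 - 230 \sqrt{19} - 487 \sqrt{19}\right)} = \sqrt{2423160 + \left(254535 - 717 \sqrt{19}\right)} = \sqrt{2677695 - 717 \sqrt{19}}$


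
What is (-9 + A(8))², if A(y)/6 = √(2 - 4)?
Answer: 9 - 108*I*√2 ≈ 9.0 - 152.74*I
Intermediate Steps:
A(y) = 6*I*√2 (A(y) = 6*√(2 - 4) = 6*√(-2) = 6*(I*√2) = 6*I*√2)
(-9 + A(8))² = (-9 + 6*I*√2)²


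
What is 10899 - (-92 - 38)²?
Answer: -6001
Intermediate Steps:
10899 - (-92 - 38)² = 10899 - 1*(-130)² = 10899 - 1*16900 = 10899 - 16900 = -6001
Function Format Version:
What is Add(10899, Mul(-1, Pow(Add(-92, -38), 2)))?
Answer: -6001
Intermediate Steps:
Add(10899, Mul(-1, Pow(Add(-92, -38), 2))) = Add(10899, Mul(-1, Pow(-130, 2))) = Add(10899, Mul(-1, 16900)) = Add(10899, -16900) = -6001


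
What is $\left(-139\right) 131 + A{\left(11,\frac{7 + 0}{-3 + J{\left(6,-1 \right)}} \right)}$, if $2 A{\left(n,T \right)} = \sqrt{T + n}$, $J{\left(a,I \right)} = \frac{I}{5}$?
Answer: $-18209 + \frac{\sqrt{141}}{8} \approx -18208.0$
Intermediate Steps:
$J{\left(a,I \right)} = \frac{I}{5}$ ($J{\left(a,I \right)} = I \frac{1}{5} = \frac{I}{5}$)
$A{\left(n,T \right)} = \frac{\sqrt{T + n}}{2}$
$\left(-139\right) 131 + A{\left(11,\frac{7 + 0}{-3 + J{\left(6,-1 \right)}} \right)} = \left(-139\right) 131 + \frac{\sqrt{\frac{7 + 0}{-3 + \frac{1}{5} \left(-1\right)} + 11}}{2} = -18209 + \frac{\sqrt{\frac{7}{-3 - \frac{1}{5}} + 11}}{2} = -18209 + \frac{\sqrt{\frac{7}{- \frac{16}{5}} + 11}}{2} = -18209 + \frac{\sqrt{7 \left(- \frac{5}{16}\right) + 11}}{2} = -18209 + \frac{\sqrt{- \frac{35}{16} + 11}}{2} = -18209 + \frac{\sqrt{\frac{141}{16}}}{2} = -18209 + \frac{\frac{1}{4} \sqrt{141}}{2} = -18209 + \frac{\sqrt{141}}{8}$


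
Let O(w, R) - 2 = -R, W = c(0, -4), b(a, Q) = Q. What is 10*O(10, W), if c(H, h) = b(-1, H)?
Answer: 20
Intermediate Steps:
c(H, h) = H
W = 0
O(w, R) = 2 - R
10*O(10, W) = 10*(2 - 1*0) = 10*(2 + 0) = 10*2 = 20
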